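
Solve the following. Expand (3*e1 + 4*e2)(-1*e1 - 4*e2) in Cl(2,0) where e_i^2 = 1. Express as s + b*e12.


Expand: (3*e1 + 4*e2)(-1*e1 - 4*e2)
= 3*(-1)*e1e1 + 3*(-4)*e1e2 + 4*(-1)*e2e1 + 4*(-4)*e2e2
Using e1^2 = e2^2 = 1, e2e1 = -e1e2:
Scalar part s = 3*(-1) + 4*(-4) = -3 + (-16) = -19
Bivector part b = 3*(-4) - 4*(-1) = -12 - (-4) = -8
uv = -19 - 8*e12


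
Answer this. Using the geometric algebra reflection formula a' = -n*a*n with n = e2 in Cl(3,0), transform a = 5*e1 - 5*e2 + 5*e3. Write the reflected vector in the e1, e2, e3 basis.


Reflection formula: a' = -n*a*n, with n = e2 (unit vector, n^2 = 1).
For reflection through hyperplane perp to e2:
The component along e2 flips sign, others stay.
a = (5, -5, 5)
a' = (5, 5, 5)
a' = 5*e1 + 5*e2 + 5*e3


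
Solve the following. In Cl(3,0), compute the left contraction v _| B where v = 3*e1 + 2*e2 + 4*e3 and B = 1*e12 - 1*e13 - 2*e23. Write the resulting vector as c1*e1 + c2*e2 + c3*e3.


Left contraction v _| B = <vB>_1 (grade-1 part of the geometric product vB).
Using e1_|e12 = e2, e2_|e12 = -e1, e1_|e13 = e3, e3_|e13 = -e1, e2_|e23 = e3, e3_|e23 = -e2:
e1 coeff: -v2*b12 - v3*b13 = -(2)*(1) - (4)*(-1) = 2
e2 coeff: v1*b12 - v3*b23 = (3)*(1) - (4)*(-2) = 11
e3 coeff: v1*b13 + v2*b23 = (3)*(-1) + (2)*(-2) = -7
v _| B = 2*e1 + 11*e2 - 7*e3


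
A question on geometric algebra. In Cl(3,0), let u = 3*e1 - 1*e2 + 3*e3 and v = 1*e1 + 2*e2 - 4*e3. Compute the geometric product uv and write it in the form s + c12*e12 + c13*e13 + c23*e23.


In Cl(3,0): e_i^2 = 1, e_ie_j = -e_je_i for i != j.
Scalar part = u . v = 3*1 + (-1)*2 + 3*(-4)
= 3 + (-2) + (-12) = -11
e12 coeff = 3*2 - (-1)*1 = 6 - (-1) = 7
e13 coeff = 3*(-4) - 3*1 = -12 - 3 = -15
e23 coeff = (-1)*(-4) - 3*2 = 4 - 6 = -2
uv = -11 + 7*e12 - 15*e13 - 2*e23


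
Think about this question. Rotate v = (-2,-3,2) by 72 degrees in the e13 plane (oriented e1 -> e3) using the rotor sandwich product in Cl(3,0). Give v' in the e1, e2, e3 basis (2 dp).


Rotor R = cos(36deg) - sin(36deg)*e13
Rotation angle theta = 2 * 36 = 72 degrees in the e13 plane (e1 -> e3).
The component perpendicular to the plane (e2) is invariant: v'_2 = v2 = -3.00
cos(72deg) = 0.3090, sin(72deg) = 0.9511
v'_1 = v1*cos(theta) - v3*sin(theta) = -2*0.3090 - 2*0.9511 = -2.52
v'_3 = v1*sin(theta) + v3*cos(theta) = -2*0.9511 + 2*0.3090 = -1.28
v' = -2.52*e1 - 3.00*e2 - 1.28*e3


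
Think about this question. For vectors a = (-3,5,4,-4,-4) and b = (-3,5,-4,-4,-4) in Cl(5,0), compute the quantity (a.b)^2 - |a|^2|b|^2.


a . b = (-3)*(-3) + 5*5 + 4*(-4) + (-4)*(-4) + (-4)*(-4)
= 9 + 25 + (-16) + 16 + 16 = 50
|a|^2 = (-3)^2 + 5^2 + 4^2 + (-4)^2 + (-4)^2 = 82
|b|^2 = (-3)^2 + 5^2 + (-4)^2 + (-4)^2 + (-4)^2 = 82
(a.b)^2 = 50^2 = 2500
|a|^2 * |b|^2 = 82 * 82 = 6724
Result = 2500 - 6724 = -4224


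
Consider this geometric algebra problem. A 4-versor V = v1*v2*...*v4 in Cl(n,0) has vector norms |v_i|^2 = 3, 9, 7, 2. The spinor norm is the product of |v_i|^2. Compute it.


Spinor norm N(V) = |v1|^2 * |v2|^2 * ... * |v4|^2
= 3 * 9 * 7 * 2
Running product: 3, 27, 189, 378
N(V) = 378


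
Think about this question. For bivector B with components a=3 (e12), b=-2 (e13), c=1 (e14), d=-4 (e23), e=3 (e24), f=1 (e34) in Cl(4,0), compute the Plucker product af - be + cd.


Plucker relation: af - be + cd
a*f = 3*1 = 3
b*e = (-2)*3 = -6
c*d = 1*(-4) = -4
af - be + cd = 3 - (-6) + (-4)
= 5


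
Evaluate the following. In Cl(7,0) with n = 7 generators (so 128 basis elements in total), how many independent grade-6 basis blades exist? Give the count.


Number of grade-k basis blades in Cl(p,q) with n = p + q is C(n, k).
n = 7 + 0 = 7
C(7, 6) = 7! / (6! * 1!)
= 5040 / (720 * 1)
= 7


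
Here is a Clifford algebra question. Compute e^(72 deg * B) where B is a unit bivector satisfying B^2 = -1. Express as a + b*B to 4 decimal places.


For a unit bivector B with B^2 = -1, the exponential series gives
e^(theta*B) = cos(theta) + sin(theta)*B (the GA analogue of Euler's formula).
theta = 72 degrees = 1.256637 rad
cos(72 deg) = 0.3090
sin(72 deg) = 0.9511
exp(theta*B) = 0.3090 + 0.9511*B


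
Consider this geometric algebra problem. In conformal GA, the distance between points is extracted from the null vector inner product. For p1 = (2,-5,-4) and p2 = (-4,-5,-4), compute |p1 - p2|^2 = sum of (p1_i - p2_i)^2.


p1 - p2 = (6, 0, 0)
|p1 - p2|^2 = 6^2 + 0^2 + 0^2
= 36 + 0 + 0
= 36


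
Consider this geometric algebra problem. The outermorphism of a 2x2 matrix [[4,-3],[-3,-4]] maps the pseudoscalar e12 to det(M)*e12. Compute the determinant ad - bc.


The outermorphism of a linear map f sends e1^e2 to f(e1)^f(e2).
f(e1) = 4*e1 - 3*e2
f(e2) = -3*e1 - 4*e2
f(e1) ^ f(e2) = (4*e1 - 3*e2) ^ (-3*e1 - 4*e2)
= 4*(-4)*e12 + (-3)*(-3)*e21
= (-16 - 9)*e12
= -25*e12
Coefficient = -25


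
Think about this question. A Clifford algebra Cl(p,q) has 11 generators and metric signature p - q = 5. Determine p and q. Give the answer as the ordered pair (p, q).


We need p + q = 11 and p - q = 5.
Adding: 2p = 11 + 5 = 16, so p = 8.
Then q = 11 - 8 = 3.
(p, q) = (8, 3)


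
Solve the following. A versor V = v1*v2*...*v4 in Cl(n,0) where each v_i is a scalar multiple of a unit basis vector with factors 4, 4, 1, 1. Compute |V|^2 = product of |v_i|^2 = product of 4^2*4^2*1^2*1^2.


Each vector v_i has |v_i|^2 = s_i^2
Squared scales: 4^2 = 16, 4^2 = 16, 1^2 = 1, 1^2 = 1
|V|^2 = 16 * 16 * 1 * 1
= 256


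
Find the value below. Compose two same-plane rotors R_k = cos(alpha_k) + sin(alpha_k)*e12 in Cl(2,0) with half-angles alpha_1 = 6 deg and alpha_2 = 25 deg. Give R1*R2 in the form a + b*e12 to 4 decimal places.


Same-plane rotors commute and their half-angles add:
R1*R2 = cos(a1 + a2) + sin(a1 + a2)*e12.
a1 + a2 = 6 + 25 = 31 deg
cos(31 deg) = 0.8572
sin(31 deg) = 0.5150
R1*R2 = 0.8572 + 0.5150*e12


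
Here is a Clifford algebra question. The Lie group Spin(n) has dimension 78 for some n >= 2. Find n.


dim Spin(n) = dim so(n) = n(n-1)/2.
Solve n(n-1)/2 = 78, i.e. n^2 - n - 156 = 0.
Discriminant = 1 + 8*78 = 625
n = (1 + sqrt(625))/2 = (1 + 25)/2 = 13


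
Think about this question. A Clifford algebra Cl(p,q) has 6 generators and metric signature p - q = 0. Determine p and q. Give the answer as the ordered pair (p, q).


We need p + q = 6 and p - q = 0.
Adding: 2p = 6 + 0 = 6, so p = 3.
Then q = 6 - 3 = 3.
(p, q) = (3, 3)


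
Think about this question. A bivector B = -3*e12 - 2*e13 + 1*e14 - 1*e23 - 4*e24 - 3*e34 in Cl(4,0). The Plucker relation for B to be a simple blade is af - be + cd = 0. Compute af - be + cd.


Plucker relation: af - be + cd
a*f = (-3)*(-3) = 9
b*e = (-2)*(-4) = 8
c*d = 1*(-1) = -1
af - be + cd = 9 - 8 + (-1)
= 0


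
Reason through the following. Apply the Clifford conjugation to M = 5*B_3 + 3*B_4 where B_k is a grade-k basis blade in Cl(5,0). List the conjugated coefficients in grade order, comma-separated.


Clifford conjugate sign for grade k: (-1)^(k(k+1)/2)
Grade 3: (-1)^(3*4/2) = (-1)^6 = 1, coeff 5 -> 5
Grade 4: (-1)^(4*5/2) = (-1)^10 = 1, coeff 3 -> 3
Conjugated coefficients: 5, 3


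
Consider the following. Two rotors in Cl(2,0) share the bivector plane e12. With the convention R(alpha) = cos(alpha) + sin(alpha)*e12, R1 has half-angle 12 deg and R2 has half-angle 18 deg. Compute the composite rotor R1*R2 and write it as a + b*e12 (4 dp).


Same-plane rotors commute and their half-angles add:
R1*R2 = cos(a1 + a2) + sin(a1 + a2)*e12.
a1 + a2 = 12 + 18 = 30 deg
cos(30 deg) = 0.8660
sin(30 deg) = 0.5000
R1*R2 = 0.8660 + 0.5000*e12


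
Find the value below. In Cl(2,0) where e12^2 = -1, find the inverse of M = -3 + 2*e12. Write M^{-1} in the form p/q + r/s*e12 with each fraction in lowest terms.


M = -3 + 2*e12, where e12^2 = -1.
Since M commutes with its reverse ~M = a - b*e12, M * ~M = a^2 - b^2*e12^2 = a^2 + b^2.
So M^{-1} = ~M / (a^2 + b^2) = (a - b*e12)/(a^2 + b^2).
a^2 + b^2 = 9 + 4 = 13
Scalar part = -3/13 = -3/13
Bivector coeff = -2/13 = -2/13
M^{-1} = -3/13 - 2/13*e12


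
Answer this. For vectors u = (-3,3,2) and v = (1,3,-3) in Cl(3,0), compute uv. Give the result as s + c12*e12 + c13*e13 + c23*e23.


In Cl(3,0): e_i^2 = 1, e_ie_j = -e_je_i for i != j.
Scalar part = u . v = (-3)*1 + 3*3 + 2*(-3)
= -3 + 9 + (-6) = 0
e12 coeff = (-3)*3 - 3*1 = -9 - 3 = -12
e13 coeff = (-3)*(-3) - 2*1 = 9 - 2 = 7
e23 coeff = 3*(-3) - 2*3 = -9 - 6 = -15
uv = 0 - 12*e12 + 7*e13 - 15*e23


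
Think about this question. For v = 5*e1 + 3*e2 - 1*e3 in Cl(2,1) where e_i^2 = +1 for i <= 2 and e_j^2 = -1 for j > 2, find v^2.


v^2 = sum of c_i^2 * e_i^2
Positive signature terms (e_i^2 = +1): 5^2 + 3^2 = 34
Negative signature terms (e_j^2 = -1): (-1)^2 = 1
v^2 = 34 - 1 = 33


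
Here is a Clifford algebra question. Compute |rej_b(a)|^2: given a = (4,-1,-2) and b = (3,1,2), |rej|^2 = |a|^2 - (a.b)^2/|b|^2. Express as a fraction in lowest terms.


|a|^2 = 4^2 + (-1)^2 + (-2)^2 = 21
|b|^2 = 3^2 + 1^2 + 2^2 = 14
a . b = 4*3 + (-1)*1 + (-2)*2 = 7
(a.b)^2 = 7^2 = 49
|rej|^2 = 21 - 49/14
= (294 - 49)/14
= 245/14
In lowest terms: 35/2


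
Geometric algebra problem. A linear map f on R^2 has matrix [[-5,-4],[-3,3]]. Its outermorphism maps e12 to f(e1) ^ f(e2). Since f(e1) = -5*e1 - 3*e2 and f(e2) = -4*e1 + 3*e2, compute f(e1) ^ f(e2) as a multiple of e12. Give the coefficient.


The outermorphism of a linear map f sends e1^e2 to f(e1)^f(e2).
f(e1) = -5*e1 - 3*e2
f(e2) = -4*e1 + 3*e2
f(e1) ^ f(e2) = (-5*e1 - 3*e2) ^ (-4*e1 + 3*e2)
= (-5)*3*e12 + (-3)*(-4)*e21
= (-15 - 12)*e12
= -27*e12
Coefficient = -27


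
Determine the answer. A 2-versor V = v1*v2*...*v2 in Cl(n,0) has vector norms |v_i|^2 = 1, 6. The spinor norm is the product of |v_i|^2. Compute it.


Spinor norm N(V) = |v1|^2 * |v2|^2 * ... * |v2|^2
= 1 * 6
Running product: 1, 6
N(V) = 6


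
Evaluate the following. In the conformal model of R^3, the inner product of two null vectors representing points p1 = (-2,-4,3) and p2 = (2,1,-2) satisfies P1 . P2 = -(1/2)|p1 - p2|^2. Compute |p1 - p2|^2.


p1 - p2 = (-4, -5, 5)
|p1 - p2|^2 = (-4)^2 + (-5)^2 + 5^2
= 16 + 25 + 25
= 66


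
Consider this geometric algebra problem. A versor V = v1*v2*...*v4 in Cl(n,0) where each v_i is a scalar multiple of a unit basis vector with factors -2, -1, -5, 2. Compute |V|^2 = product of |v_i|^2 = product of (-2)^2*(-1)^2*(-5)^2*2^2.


Each vector v_i has |v_i|^2 = s_i^2
Squared scales: (-2)^2 = 4, (-1)^2 = 1, (-5)^2 = 25, 2^2 = 4
|V|^2 = 4 * 1 * 25 * 4
= 400


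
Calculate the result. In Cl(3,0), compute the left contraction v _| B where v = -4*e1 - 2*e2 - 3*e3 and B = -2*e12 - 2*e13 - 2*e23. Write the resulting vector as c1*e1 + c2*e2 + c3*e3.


Left contraction v _| B = <vB>_1 (grade-1 part of the geometric product vB).
Using e1_|e12 = e2, e2_|e12 = -e1, e1_|e13 = e3, e3_|e13 = -e1, e2_|e23 = e3, e3_|e23 = -e2:
e1 coeff: -v2*b12 - v3*b13 = -(-2)*(-2) - (-3)*(-2) = -10
e2 coeff: v1*b12 - v3*b23 = (-4)*(-2) - (-3)*(-2) = 2
e3 coeff: v1*b13 + v2*b23 = (-4)*(-2) + (-2)*(-2) = 12
v _| B = -10*e1 + 2*e2 + 12*e3


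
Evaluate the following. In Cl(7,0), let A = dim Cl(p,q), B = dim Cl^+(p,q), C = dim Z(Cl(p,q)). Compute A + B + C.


n = 7 + 0 = 7
Total dim = 2^7 = 128
Even subalgebra dim = 2^6 = 64
n is odd, so center dim = 2
Sum = 128 + 64 + 2 = 194


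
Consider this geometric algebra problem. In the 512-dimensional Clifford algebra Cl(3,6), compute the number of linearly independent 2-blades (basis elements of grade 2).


Number of grade-k basis blades in Cl(p,q) with n = p + q is C(n, k).
n = 3 + 6 = 9
C(9, 2) = 9! / (2! * 7!)
= 362880 / (2 * 5040)
= 36


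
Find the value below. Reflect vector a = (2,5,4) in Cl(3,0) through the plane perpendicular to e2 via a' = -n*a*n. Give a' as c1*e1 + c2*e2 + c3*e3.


Reflection formula: a' = -n*a*n, with n = e2 (unit vector, n^2 = 1).
For reflection through hyperplane perp to e2:
The component along e2 flips sign, others stay.
a = (2, 5, 4)
a' = (2, -5, 4)
a' = 2*e1 - 5*e2 + 4*e3


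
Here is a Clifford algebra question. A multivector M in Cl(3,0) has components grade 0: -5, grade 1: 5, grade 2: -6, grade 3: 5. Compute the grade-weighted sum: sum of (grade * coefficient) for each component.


Grade-weighted sum = sum of grade_k * coefficient_k
0*(-5) = 0
1*5 = 5
2*(-6) = -12
3*5 = 15
Total = 0 + 5 + (-12) + 15 = 8


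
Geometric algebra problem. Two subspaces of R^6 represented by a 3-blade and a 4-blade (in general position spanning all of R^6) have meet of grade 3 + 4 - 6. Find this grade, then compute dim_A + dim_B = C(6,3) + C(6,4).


Meet grade = grade(A) + grade(B) - n
= 3 + 4 - 6 = 1
C(6,3) = 20
C(6,4) = 15
dim_A + dim_B = 20 + 15 = 35


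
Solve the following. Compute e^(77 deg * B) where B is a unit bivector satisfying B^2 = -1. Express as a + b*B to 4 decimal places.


For a unit bivector B with B^2 = -1, the exponential series gives
e^(theta*B) = cos(theta) + sin(theta)*B (the GA analogue of Euler's formula).
theta = 77 degrees = 1.343904 rad
cos(77 deg) = 0.2250
sin(77 deg) = 0.9744
exp(theta*B) = 0.2250 + 0.9744*B


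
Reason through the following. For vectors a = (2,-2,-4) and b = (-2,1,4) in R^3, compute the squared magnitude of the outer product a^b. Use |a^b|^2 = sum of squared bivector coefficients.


a wedge b = (a1*b2 - a2*b1)*e12 + (a1*b3 - a3*b1)*e13 + (a2*b3 - a3*b2)*e23
e12 coeff: 2*1 - (-2)*(-2) = 2 - 4 = -2
e13 coeff: 2*4 - (-4)*(-2) = 8 - 8 = 0
e23 coeff: (-2)*4 - (-4)*1 = -8 - (-4) = -4
|a wedge b|^2 = (-2)^2 + 0^2 + (-4)^2
= 4 + 0 + 16
= 20


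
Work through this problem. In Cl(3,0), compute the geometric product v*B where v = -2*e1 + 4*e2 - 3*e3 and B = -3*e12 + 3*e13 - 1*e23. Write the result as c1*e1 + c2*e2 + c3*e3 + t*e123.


vB has grade-1 (vector) and grade-3 (trivector) parts: vB = (v _| B) + (v ^ B).
Vector part <vB>_1:
  e1: -v2*b12 - v3*b13 = -(4)*(-3) - (-3)*(3) = 21
  e2: v1*b12 - v3*b23 = (-2)*(-3) - (-3)*(-1) = 3
  e3: v1*b13 + v2*b23 = (-2)*(3) + (4)*(-1) = -10
Trivector part <vB>_3:
  e123: v1*b23 - v2*b13 + v3*b12 = (-2)*(-1) - (4)*(3) + (-3)*(-3) = -1
vB = 21*e1 + 3*e2 - 10*e3 - 1*e123


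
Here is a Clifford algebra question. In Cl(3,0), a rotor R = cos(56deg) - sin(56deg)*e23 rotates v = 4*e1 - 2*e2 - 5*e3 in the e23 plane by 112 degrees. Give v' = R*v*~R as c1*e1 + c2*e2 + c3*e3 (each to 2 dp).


Rotor R = cos(56deg) - sin(56deg)*e23
Rotation angle theta = 2 * 56 = 112 degrees in the e23 plane (e2 -> e3).
The component perpendicular to the plane (e1) is invariant: v'_1 = v1 = 4.00
cos(112deg) = -0.3746, sin(112deg) = 0.9272
v'_2 = v2*cos(theta) - v3*sin(theta) = -2*(-0.3746) - (-5)*0.9272 = 5.39
v'_3 = v2*sin(theta) + v3*cos(theta) = -2*0.9272 + (-5)*(-0.3746) = 0.02
v' = 4.00*e1 + 5.39*e2 + 0.02*e3


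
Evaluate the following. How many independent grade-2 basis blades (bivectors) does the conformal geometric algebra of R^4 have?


The conformal model of R^4 uses Cl(5,1) with m = 4 + 2 = 6 generators.
Number of grade-2 blades = C(m, 2) = C(6, 2)
= 6*5/2 = 15


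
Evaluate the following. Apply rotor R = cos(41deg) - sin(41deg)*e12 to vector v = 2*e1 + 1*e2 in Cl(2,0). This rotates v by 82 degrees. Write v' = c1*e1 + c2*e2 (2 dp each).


Rotor R = cos(41deg) - sin(41deg)*e12
Rotation angle theta = 2 * 41 = 82 degrees
v' = R*v*~R rotates v by theta.
cos(82deg) = 0.1392, sin(82deg) = 0.9903
v'_1 = 2*cos(82deg) - 1*sin(82deg)
= 2*0.1392 - 1*0.9903
= -0.71
v'_2 = 2*sin(82deg) + 1*cos(82deg)
= 2*0.9903 + 1*0.1392
= 2.12
v' = -0.71*e1 + 2.12*e2


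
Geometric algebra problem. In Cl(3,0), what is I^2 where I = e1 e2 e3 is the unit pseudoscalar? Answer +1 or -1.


The pseudoscalar I = e1...e_n (product of all n generators) of Cl(p,q) satisfies I^2 = (-1)^(q + n(n-1)/2).
p = 3, q = 0, n = p + q = 3
n(n-1)/2 = 3 * 2 / 2 = 3
Exponent = q + n(n-1)/2 = 0 + 3 = 3
I^2 = (-1)^3 = -1


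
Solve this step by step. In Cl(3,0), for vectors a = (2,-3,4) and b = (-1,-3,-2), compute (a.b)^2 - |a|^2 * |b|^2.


a . b = 2*(-1) + (-3)*(-3) + 4*(-2)
= -2 + 9 + (-8) = -1
|a|^2 = 2^2 + (-3)^2 + 4^2 = 29
|b|^2 = (-1)^2 + (-3)^2 + (-2)^2 = 14
(a.b)^2 = (-1)^2 = 1
|a|^2 * |b|^2 = 29 * 14 = 406
Result = 1 - 406 = -405


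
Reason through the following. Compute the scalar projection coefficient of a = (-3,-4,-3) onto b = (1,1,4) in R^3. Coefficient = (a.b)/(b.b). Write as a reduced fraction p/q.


Projection coefficient = (a . b) / (b . b)
a . b = (-3)*1 + (-4)*1 + (-3)*4
= -3 + (-4) + (-12) = -19
b . b = 1^2 + 1^2 + 4^2
= 1 + 1 + 16 = 18
Coefficient = -19/18
In lowest terms: -19/18


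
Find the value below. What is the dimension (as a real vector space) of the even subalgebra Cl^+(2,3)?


Even subalgebra dimension = 2^(n-1)
n = 2 + 3 = 5
2^(5 - 1) = 2^4 = 16
Verification: sum of C(5,k) for even k = 1 + 10 + 5 = 16
Result = 16


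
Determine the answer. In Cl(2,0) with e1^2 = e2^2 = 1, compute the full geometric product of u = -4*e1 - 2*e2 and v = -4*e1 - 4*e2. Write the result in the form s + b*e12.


Expand: (-4*e1 - 2*e2)(-4*e1 - 4*e2)
= (-4)*(-4)*e1e1 + (-4)*(-4)*e1e2 + (-2)*(-4)*e2e1 + (-2)*(-4)*e2e2
Using e1^2 = e2^2 = 1, e2e1 = -e1e2:
Scalar part s = (-4)*(-4) + (-2)*(-4) = 16 + 8 = 24
Bivector part b = (-4)*(-4) - (-2)*(-4) = 16 - 8 = 8
uv = 24 + 8*e12


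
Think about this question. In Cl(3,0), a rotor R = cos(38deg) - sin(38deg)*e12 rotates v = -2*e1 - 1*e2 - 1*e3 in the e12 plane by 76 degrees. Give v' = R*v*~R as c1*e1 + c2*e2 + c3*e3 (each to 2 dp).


Rotor R = cos(38deg) - sin(38deg)*e12
Rotation angle theta = 2 * 38 = 76 degrees in the e12 plane (e1 -> e2).
The component perpendicular to the plane (e3) is invariant: v'_3 = v3 = -1.00
cos(76deg) = 0.2419, sin(76deg) = 0.9703
v'_1 = v1*cos(theta) - v2*sin(theta) = -2*0.2419 - (-1)*0.9703 = 0.49
v'_2 = v1*sin(theta) + v2*cos(theta) = -2*0.9703 + (-1)*0.2419 = -2.18
v' = 0.49*e1 - 2.18*e2 - 1.00*e3


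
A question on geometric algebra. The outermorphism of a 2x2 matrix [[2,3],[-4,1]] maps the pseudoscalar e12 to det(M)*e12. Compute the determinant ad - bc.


The outermorphism of a linear map f sends e1^e2 to f(e1)^f(e2).
f(e1) = 2*e1 - 4*e2
f(e2) = 3*e1 + 1*e2
f(e1) ^ f(e2) = (2*e1 - 4*e2) ^ (3*e1 + 1*e2)
= 2*1*e12 + (-4)*3*e21
= (2 - (-12))*e12
= 14*e12
Coefficient = 14


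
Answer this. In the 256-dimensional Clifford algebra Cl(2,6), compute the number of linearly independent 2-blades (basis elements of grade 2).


Number of grade-k basis blades in Cl(p,q) with n = p + q is C(n, k).
n = 2 + 6 = 8
C(8, 2) = 8! / (2! * 6!)
= 40320 / (2 * 720)
= 28


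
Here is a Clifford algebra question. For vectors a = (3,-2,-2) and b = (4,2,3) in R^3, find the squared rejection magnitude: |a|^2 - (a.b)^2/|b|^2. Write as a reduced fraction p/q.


|a|^2 = 3^2 + (-2)^2 + (-2)^2 = 17
|b|^2 = 4^2 + 2^2 + 3^2 = 29
a . b = 3*4 + (-2)*2 + (-2)*3 = 2
(a.b)^2 = 2^2 = 4
|rej|^2 = 17 - 4/29
= (493 - 4)/29
= 489/29
In lowest terms: 489/29


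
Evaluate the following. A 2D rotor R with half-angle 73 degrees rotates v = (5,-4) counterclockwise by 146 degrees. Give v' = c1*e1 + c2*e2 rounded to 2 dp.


Rotor R = cos(73deg) - sin(73deg)*e12
Rotation angle theta = 2 * 73 = 146 degrees
v' = R*v*~R rotates v by theta.
cos(146deg) = -0.8290, sin(146deg) = 0.5592
v'_1 = 5*cos(146deg) - (-4)*sin(146deg)
= 5*(-0.8290) - (-4)*0.5592
= -1.91
v'_2 = 5*sin(146deg) + (-4)*cos(146deg)
= 5*0.5592 + (-4)*(-0.8290)
= 6.11
v' = -1.91*e1 + 6.11*e2


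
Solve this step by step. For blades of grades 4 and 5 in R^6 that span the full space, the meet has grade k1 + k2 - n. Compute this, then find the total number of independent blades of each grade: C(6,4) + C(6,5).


Meet grade = grade(A) + grade(B) - n
= 4 + 5 - 6 = 3
C(6,4) = 15
C(6,5) = 6
dim_A + dim_B = 15 + 6 = 21


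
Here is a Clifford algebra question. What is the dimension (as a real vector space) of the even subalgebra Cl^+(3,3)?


Even subalgebra dimension = 2^(n-1)
n = 3 + 3 = 6
2^(6 - 1) = 2^5 = 32
Verification: sum of C(6,k) for even k = 1 + 15 + 15 + 1 = 32
Result = 32


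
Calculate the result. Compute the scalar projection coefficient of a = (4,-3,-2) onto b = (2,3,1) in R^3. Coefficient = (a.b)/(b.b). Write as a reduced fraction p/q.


Projection coefficient = (a . b) / (b . b)
a . b = 4*2 + (-3)*3 + (-2)*1
= 8 + (-9) + (-2) = -3
b . b = 2^2 + 3^2 + 1^2
= 4 + 9 + 1 = 14
Coefficient = -3/14
In lowest terms: -3/14


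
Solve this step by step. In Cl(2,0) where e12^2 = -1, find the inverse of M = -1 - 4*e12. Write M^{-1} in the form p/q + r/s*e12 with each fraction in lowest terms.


M = -1 - 4*e12, where e12^2 = -1.
Since M commutes with its reverse ~M = a - b*e12, M * ~M = a^2 - b^2*e12^2 = a^2 + b^2.
So M^{-1} = ~M / (a^2 + b^2) = (a - b*e12)/(a^2 + b^2).
a^2 + b^2 = 1 + 16 = 17
Scalar part = -1/17 = -1/17
Bivector coeff = 4/17 = 4/17
M^{-1} = -1/17 + 4/17*e12


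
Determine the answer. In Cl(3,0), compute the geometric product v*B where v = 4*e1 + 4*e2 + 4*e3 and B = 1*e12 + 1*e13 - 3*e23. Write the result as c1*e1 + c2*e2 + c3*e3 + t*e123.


vB has grade-1 (vector) and grade-3 (trivector) parts: vB = (v _| B) + (v ^ B).
Vector part <vB>_1:
  e1: -v2*b12 - v3*b13 = -(4)*(1) - (4)*(1) = -8
  e2: v1*b12 - v3*b23 = (4)*(1) - (4)*(-3) = 16
  e3: v1*b13 + v2*b23 = (4)*(1) + (4)*(-3) = -8
Trivector part <vB>_3:
  e123: v1*b23 - v2*b13 + v3*b12 = (4)*(-3) - (4)*(1) + (4)*(1) = -12
vB = -8*e1 + 16*e2 - 8*e3 - 12*e123


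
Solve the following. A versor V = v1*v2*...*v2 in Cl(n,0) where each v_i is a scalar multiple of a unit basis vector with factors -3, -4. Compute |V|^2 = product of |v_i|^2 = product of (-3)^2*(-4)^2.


Each vector v_i has |v_i|^2 = s_i^2
Squared scales: (-3)^2 = 9, (-4)^2 = 16
|V|^2 = 9 * 16
= 144


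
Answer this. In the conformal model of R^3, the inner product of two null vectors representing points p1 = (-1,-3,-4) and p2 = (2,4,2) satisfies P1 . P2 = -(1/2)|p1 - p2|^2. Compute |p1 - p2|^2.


p1 - p2 = (-3, -7, -6)
|p1 - p2|^2 = (-3)^2 + (-7)^2 + (-6)^2
= 9 + 49 + 36
= 94


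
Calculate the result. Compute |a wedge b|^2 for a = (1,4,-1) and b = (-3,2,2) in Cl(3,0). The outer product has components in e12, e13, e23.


a wedge b = (a1*b2 - a2*b1)*e12 + (a1*b3 - a3*b1)*e13 + (a2*b3 - a3*b2)*e23
e12 coeff: 1*2 - 4*(-3) = 2 - (-12) = 14
e13 coeff: 1*2 - (-1)*(-3) = 2 - 3 = -1
e23 coeff: 4*2 - (-1)*2 = 8 - (-2) = 10
|a wedge b|^2 = 14^2 + (-1)^2 + 10^2
= 196 + 1 + 100
= 297


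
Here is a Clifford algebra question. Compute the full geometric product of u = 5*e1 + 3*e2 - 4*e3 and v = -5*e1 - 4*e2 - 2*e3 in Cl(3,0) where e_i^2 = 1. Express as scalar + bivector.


In Cl(3,0): e_i^2 = 1, e_ie_j = -e_je_i for i != j.
Scalar part = u . v = 5*(-5) + 3*(-4) + (-4)*(-2)
= -25 + (-12) + 8 = -29
e12 coeff = 5*(-4) - 3*(-5) = -20 - (-15) = -5
e13 coeff = 5*(-2) - (-4)*(-5) = -10 - 20 = -30
e23 coeff = 3*(-2) - (-4)*(-4) = -6 - 16 = -22
uv = -29 - 5*e12 - 30*e13 - 22*e23


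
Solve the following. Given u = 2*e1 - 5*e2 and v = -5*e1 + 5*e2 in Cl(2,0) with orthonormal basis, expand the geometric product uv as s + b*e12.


Expand: (2*e1 - 5*e2)(-5*e1 + 5*e2)
= 2*(-5)*e1e1 + 2*5*e1e2 + (-5)*(-5)*e2e1 + (-5)*5*e2e2
Using e1^2 = e2^2 = 1, e2e1 = -e1e2:
Scalar part s = 2*(-5) + (-5)*5 = -10 + (-25) = -35
Bivector part b = 2*5 - (-5)*(-5) = 10 - 25 = -15
uv = -35 - 15*e12


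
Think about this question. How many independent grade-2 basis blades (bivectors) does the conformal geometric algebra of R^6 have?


The conformal model of R^6 uses Cl(7,1) with m = 6 + 2 = 8 generators.
Number of grade-2 blades = C(m, 2) = C(8, 2)
= 8*7/2 = 28


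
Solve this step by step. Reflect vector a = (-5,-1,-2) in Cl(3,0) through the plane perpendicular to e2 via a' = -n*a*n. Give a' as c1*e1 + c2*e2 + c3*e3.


Reflection formula: a' = -n*a*n, with n = e2 (unit vector, n^2 = 1).
For reflection through hyperplane perp to e2:
The component along e2 flips sign, others stay.
a = (-5, -1, -2)
a' = (-5, 1, -2)
a' = -5*e1 + 1*e2 - 2*e3


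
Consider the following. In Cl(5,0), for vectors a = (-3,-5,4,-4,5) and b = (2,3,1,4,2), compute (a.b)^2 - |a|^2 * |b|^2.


a . b = (-3)*2 + (-5)*3 + 4*1 + (-4)*4 + 5*2
= -6 + (-15) + 4 + (-16) + 10 = -23
|a|^2 = (-3)^2 + (-5)^2 + 4^2 + (-4)^2 + 5^2 = 91
|b|^2 = 2^2 + 3^2 + 1^2 + 4^2 + 2^2 = 34
(a.b)^2 = (-23)^2 = 529
|a|^2 * |b|^2 = 91 * 34 = 3094
Result = 529 - 3094 = -2565


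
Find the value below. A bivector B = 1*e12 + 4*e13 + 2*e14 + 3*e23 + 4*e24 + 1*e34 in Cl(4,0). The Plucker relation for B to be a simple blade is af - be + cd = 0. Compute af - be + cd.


Plucker relation: af - be + cd
a*f = 1*1 = 1
b*e = 4*4 = 16
c*d = 2*3 = 6
af - be + cd = 1 - 16 + 6
= -9


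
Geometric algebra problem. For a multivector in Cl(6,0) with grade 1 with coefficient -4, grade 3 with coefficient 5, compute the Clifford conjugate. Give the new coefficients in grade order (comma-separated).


Clifford conjugate sign for grade k: (-1)^(k(k+1)/2)
Grade 1: (-1)^(1*2/2) = (-1)^1 = -1, coeff -4 -> 4
Grade 3: (-1)^(3*4/2) = (-1)^6 = 1, coeff 5 -> 5
Conjugated coefficients: 4, 5


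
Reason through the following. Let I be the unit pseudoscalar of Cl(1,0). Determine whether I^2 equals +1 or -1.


The pseudoscalar I = e1...e_n (product of all n generators) of Cl(p,q) satisfies I^2 = (-1)^(q + n(n-1)/2).
p = 1, q = 0, n = p + q = 1
n(n-1)/2 = 1 * 0 / 2 = 0
Exponent = q + n(n-1)/2 = 0 + 0 = 0
I^2 = (-1)^0 = +1


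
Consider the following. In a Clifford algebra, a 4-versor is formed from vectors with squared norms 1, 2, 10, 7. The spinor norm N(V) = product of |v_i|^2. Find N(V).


Spinor norm N(V) = |v1|^2 * |v2|^2 * ... * |v4|^2
= 1 * 2 * 10 * 7
Running product: 1, 2, 20, 140
N(V) = 140


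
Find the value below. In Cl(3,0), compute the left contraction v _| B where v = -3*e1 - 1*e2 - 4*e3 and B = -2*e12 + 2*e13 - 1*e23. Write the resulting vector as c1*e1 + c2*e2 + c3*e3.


Left contraction v _| B = <vB>_1 (grade-1 part of the geometric product vB).
Using e1_|e12 = e2, e2_|e12 = -e1, e1_|e13 = e3, e3_|e13 = -e1, e2_|e23 = e3, e3_|e23 = -e2:
e1 coeff: -v2*b12 - v3*b13 = -(-1)*(-2) - (-4)*(2) = 6
e2 coeff: v1*b12 - v3*b23 = (-3)*(-2) - (-4)*(-1) = 2
e3 coeff: v1*b13 + v2*b23 = (-3)*(2) + (-1)*(-1) = -5
v _| B = 6*e1 + 2*e2 - 5*e3


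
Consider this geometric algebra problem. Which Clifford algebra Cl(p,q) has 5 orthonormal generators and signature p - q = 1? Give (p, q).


We need p + q = 5 and p - q = 1.
Adding: 2p = 5 + 1 = 6, so p = 3.
Then q = 5 - 3 = 2.
(p, q) = (3, 2)


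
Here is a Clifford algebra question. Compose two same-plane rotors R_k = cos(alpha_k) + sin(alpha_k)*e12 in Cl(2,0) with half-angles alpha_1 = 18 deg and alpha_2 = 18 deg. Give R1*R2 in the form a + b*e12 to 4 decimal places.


Same-plane rotors commute and their half-angles add:
R1*R2 = cos(a1 + a2) + sin(a1 + a2)*e12.
a1 + a2 = 18 + 18 = 36 deg
cos(36 deg) = 0.8090
sin(36 deg) = 0.5878
R1*R2 = 0.8090 + 0.5878*e12


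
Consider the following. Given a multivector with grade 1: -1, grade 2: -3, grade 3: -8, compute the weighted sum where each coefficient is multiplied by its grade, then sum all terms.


Grade-weighted sum = sum of grade_k * coefficient_k
1*(-1) = -1
2*(-3) = -6
3*(-8) = -24
Total = -1 + (-6) + (-24) = -31


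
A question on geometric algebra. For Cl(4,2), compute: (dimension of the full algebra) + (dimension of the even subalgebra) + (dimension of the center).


n = 4 + 2 = 6
Total dim = 2^6 = 64
Even subalgebra dim = 2^5 = 32
n is even, so center dim = 1
Sum = 64 + 32 + 1 = 97


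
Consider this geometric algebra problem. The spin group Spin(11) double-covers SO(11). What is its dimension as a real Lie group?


Spin(n) double-covers SO(n); both have Lie algebra so(n) of dimension n(n-1)/2.
n = 11
n(n-1) = 11 * 10 = 110
dim Spin(11) = 110/2 = 55


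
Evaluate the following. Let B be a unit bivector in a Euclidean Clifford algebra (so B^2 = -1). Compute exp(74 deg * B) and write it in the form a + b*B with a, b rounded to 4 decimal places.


For a unit bivector B with B^2 = -1, the exponential series gives
e^(theta*B) = cos(theta) + sin(theta)*B (the GA analogue of Euler's formula).
theta = 74 degrees = 1.291544 rad
cos(74 deg) = 0.2756
sin(74 deg) = 0.9613
exp(theta*B) = 0.2756 + 0.9613*B


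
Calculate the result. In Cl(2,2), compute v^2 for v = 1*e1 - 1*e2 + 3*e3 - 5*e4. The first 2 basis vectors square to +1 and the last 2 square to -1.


v^2 = sum of c_i^2 * e_i^2
Positive signature terms (e_i^2 = +1): 1^2 + (-1)^2 = 2
Negative signature terms (e_j^2 = -1): 3^2 + (-5)^2 = 34
v^2 = 2 - 34 = -32


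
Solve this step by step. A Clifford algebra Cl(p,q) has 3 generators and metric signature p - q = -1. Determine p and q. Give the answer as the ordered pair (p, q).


We need p + q = 3 and p - q = -1.
Adding: 2p = 3 + (-1) = 2, so p = 1.
Then q = 3 - 1 = 2.
(p, q) = (1, 2)


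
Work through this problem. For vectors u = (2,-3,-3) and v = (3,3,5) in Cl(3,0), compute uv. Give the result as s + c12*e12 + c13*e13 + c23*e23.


In Cl(3,0): e_i^2 = 1, e_ie_j = -e_je_i for i != j.
Scalar part = u . v = 2*3 + (-3)*3 + (-3)*5
= 6 + (-9) + (-15) = -18
e12 coeff = 2*3 - (-3)*3 = 6 - (-9) = 15
e13 coeff = 2*5 - (-3)*3 = 10 - (-9) = 19
e23 coeff = (-3)*5 - (-3)*3 = -15 - (-9) = -6
uv = -18 + 15*e12 + 19*e13 - 6*e23


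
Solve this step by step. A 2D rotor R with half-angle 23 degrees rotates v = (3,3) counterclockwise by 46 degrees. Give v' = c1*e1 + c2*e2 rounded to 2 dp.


Rotor R = cos(23deg) - sin(23deg)*e12
Rotation angle theta = 2 * 23 = 46 degrees
v' = R*v*~R rotates v by theta.
cos(46deg) = 0.6947, sin(46deg) = 0.7193
v'_1 = 3*cos(46deg) - 3*sin(46deg)
= 3*0.6947 - 3*0.7193
= -0.07
v'_2 = 3*sin(46deg) + 3*cos(46deg)
= 3*0.7193 + 3*0.6947
= 4.24
v' = -0.07*e1 + 4.24*e2


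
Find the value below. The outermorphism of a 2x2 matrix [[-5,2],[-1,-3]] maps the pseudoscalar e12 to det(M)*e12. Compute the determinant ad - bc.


The outermorphism of a linear map f sends e1^e2 to f(e1)^f(e2).
f(e1) = -5*e1 - 1*e2
f(e2) = 2*e1 - 3*e2
f(e1) ^ f(e2) = (-5*e1 - 1*e2) ^ (2*e1 - 3*e2)
= (-5)*(-3)*e12 + (-1)*2*e21
= (15 - (-2))*e12
= 17*e12
Coefficient = 17


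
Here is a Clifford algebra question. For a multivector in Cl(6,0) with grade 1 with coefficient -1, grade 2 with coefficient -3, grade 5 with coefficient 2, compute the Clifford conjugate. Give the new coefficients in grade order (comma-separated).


Clifford conjugate sign for grade k: (-1)^(k(k+1)/2)
Grade 1: (-1)^(1*2/2) = (-1)^1 = -1, coeff -1 -> 1
Grade 2: (-1)^(2*3/2) = (-1)^3 = -1, coeff -3 -> 3
Grade 5: (-1)^(5*6/2) = (-1)^15 = -1, coeff 2 -> -2
Conjugated coefficients: 1, 3, -2


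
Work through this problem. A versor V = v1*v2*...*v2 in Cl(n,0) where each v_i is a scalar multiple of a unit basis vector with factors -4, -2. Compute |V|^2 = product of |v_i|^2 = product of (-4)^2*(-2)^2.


Each vector v_i has |v_i|^2 = s_i^2
Squared scales: (-4)^2 = 16, (-2)^2 = 4
|V|^2 = 16 * 4
= 64


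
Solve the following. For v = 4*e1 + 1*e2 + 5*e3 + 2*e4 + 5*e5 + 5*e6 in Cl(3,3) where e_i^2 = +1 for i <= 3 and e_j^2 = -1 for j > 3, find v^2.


v^2 = sum of c_i^2 * e_i^2
Positive signature terms (e_i^2 = +1): 4^2 + 1^2 + 5^2 = 42
Negative signature terms (e_j^2 = -1): 2^2 + 5^2 + 5^2 = 54
v^2 = 42 - 54 = -12


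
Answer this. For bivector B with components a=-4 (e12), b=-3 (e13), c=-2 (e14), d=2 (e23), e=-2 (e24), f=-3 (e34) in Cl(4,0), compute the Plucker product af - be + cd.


Plucker relation: af - be + cd
a*f = (-4)*(-3) = 12
b*e = (-3)*(-2) = 6
c*d = (-2)*2 = -4
af - be + cd = 12 - 6 + (-4)
= 2


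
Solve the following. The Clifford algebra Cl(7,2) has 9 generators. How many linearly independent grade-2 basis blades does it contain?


Number of grade-k basis blades in Cl(p,q) with n = p + q is C(n, k).
n = 7 + 2 = 9
C(9, 2) = 9! / (2! * 7!)
= 362880 / (2 * 5040)
= 36


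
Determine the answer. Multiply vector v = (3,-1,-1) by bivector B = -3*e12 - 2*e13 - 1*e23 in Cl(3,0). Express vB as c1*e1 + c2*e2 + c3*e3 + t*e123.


vB has grade-1 (vector) and grade-3 (trivector) parts: vB = (v _| B) + (v ^ B).
Vector part <vB>_1:
  e1: -v2*b12 - v3*b13 = -(-1)*(-3) - (-1)*(-2) = -5
  e2: v1*b12 - v3*b23 = (3)*(-3) - (-1)*(-1) = -10
  e3: v1*b13 + v2*b23 = (3)*(-2) + (-1)*(-1) = -5
Trivector part <vB>_3:
  e123: v1*b23 - v2*b13 + v3*b12 = (3)*(-1) - (-1)*(-2) + (-1)*(-3) = -2
vB = -5*e1 - 10*e2 - 5*e3 - 2*e123


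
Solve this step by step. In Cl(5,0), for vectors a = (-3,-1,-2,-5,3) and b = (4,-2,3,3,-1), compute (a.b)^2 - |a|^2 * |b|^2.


a . b = (-3)*4 + (-1)*(-2) + (-2)*3 + (-5)*3 + 3*(-1)
= -12 + 2 + (-6) + (-15) + (-3) = -34
|a|^2 = (-3)^2 + (-1)^2 + (-2)^2 + (-5)^2 + 3^2 = 48
|b|^2 = 4^2 + (-2)^2 + 3^2 + 3^2 + (-1)^2 = 39
(a.b)^2 = (-34)^2 = 1156
|a|^2 * |b|^2 = 48 * 39 = 1872
Result = 1156 - 1872 = -716


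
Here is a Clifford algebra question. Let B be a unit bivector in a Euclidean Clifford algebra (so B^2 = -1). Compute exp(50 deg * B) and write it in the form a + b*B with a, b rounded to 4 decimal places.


For a unit bivector B with B^2 = -1, the exponential series gives
e^(theta*B) = cos(theta) + sin(theta)*B (the GA analogue of Euler's formula).
theta = 50 degrees = 0.872665 rad
cos(50 deg) = 0.6428
sin(50 deg) = 0.7660
exp(theta*B) = 0.6428 + 0.7660*B


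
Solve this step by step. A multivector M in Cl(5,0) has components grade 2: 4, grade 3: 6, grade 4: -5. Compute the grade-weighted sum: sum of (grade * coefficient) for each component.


Grade-weighted sum = sum of grade_k * coefficient_k
2*4 = 8
3*6 = 18
4*(-5) = -20
Total = 8 + 18 + (-20) = 6


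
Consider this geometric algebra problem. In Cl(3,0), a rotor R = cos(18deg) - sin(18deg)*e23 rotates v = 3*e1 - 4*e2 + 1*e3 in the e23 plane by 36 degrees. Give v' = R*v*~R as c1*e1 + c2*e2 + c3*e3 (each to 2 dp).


Rotor R = cos(18deg) - sin(18deg)*e23
Rotation angle theta = 2 * 18 = 36 degrees in the e23 plane (e2 -> e3).
The component perpendicular to the plane (e1) is invariant: v'_1 = v1 = 3.00
cos(36deg) = 0.8090, sin(36deg) = 0.5878
v'_2 = v2*cos(theta) - v3*sin(theta) = -4*0.8090 - 1*0.5878 = -3.82
v'_3 = v2*sin(theta) + v3*cos(theta) = -4*0.5878 + 1*0.8090 = -1.54
v' = 3.00*e1 - 3.82*e2 - 1.54*e3


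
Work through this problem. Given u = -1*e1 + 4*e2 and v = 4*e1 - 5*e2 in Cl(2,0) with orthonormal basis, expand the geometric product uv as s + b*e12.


Expand: (-1*e1 + 4*e2)(4*e1 - 5*e2)
= (-1)*4*e1e1 + (-1)*(-5)*e1e2 + 4*4*e2e1 + 4*(-5)*e2e2
Using e1^2 = e2^2 = 1, e2e1 = -e1e2:
Scalar part s = (-1)*4 + 4*(-5) = -4 + (-20) = -24
Bivector part b = (-1)*(-5) - 4*4 = 5 - 16 = -11
uv = -24 - 11*e12


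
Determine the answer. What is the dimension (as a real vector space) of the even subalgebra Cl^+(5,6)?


Even subalgebra dimension = 2^(n-1)
n = 5 + 6 = 11
2^(11 - 1) = 2^10 = 1024
Verification: sum of C(11,k) for even k = 1 + 55 + 330 + 462 + 165 + 11 = 1024
Result = 1024


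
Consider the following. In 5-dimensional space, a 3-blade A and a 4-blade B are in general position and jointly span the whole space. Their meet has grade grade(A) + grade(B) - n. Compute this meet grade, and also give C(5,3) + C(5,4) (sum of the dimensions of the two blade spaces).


Meet grade = grade(A) + grade(B) - n
= 3 + 4 - 5 = 2
C(5,3) = 10
C(5,4) = 5
dim_A + dim_B = 10 + 5 = 15


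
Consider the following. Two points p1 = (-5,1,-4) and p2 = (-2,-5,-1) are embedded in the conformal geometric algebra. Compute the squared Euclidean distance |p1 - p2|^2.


p1 - p2 = (-3, 6, -3)
|p1 - p2|^2 = (-3)^2 + 6^2 + (-3)^2
= 9 + 36 + 9
= 54


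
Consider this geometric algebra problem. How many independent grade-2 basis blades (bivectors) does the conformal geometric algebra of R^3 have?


The conformal model of R^3 uses Cl(4,1) with m = 3 + 2 = 5 generators.
Number of grade-2 blades = C(m, 2) = C(5, 2)
= 5*4/2 = 10


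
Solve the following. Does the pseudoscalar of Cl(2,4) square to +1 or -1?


The pseudoscalar I = e1...e_n (product of all n generators) of Cl(p,q) satisfies I^2 = (-1)^(q + n(n-1)/2).
p = 2, q = 4, n = p + q = 6
n(n-1)/2 = 6 * 5 / 2 = 15
Exponent = q + n(n-1)/2 = 4 + 15 = 19
I^2 = (-1)^19 = -1


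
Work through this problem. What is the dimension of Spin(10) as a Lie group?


Spin(n) double-covers SO(n); both have Lie algebra so(n) of dimension n(n-1)/2.
n = 10
n(n-1) = 10 * 9 = 90
dim Spin(10) = 90/2 = 45


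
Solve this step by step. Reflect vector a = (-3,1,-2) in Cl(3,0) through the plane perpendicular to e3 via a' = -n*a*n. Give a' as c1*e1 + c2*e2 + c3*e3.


Reflection formula: a' = -n*a*n, with n = e3 (unit vector, n^2 = 1).
For reflection through hyperplane perp to e3:
The component along e3 flips sign, others stay.
a = (-3, 1, -2)
a' = (-3, 1, 2)
a' = -3*e1 + 1*e2 + 2*e3


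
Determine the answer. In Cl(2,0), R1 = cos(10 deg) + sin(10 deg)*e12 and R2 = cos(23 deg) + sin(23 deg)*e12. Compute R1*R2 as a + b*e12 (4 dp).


Same-plane rotors commute and their half-angles add:
R1*R2 = cos(a1 + a2) + sin(a1 + a2)*e12.
a1 + a2 = 10 + 23 = 33 deg
cos(33 deg) = 0.8387
sin(33 deg) = 0.5446
R1*R2 = 0.8387 + 0.5446*e12


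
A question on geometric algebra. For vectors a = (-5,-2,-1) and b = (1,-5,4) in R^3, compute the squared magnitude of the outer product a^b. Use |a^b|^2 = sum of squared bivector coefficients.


a wedge b = (a1*b2 - a2*b1)*e12 + (a1*b3 - a3*b1)*e13 + (a2*b3 - a3*b2)*e23
e12 coeff: (-5)*(-5) - (-2)*1 = 25 - (-2) = 27
e13 coeff: (-5)*4 - (-1)*1 = -20 - (-1) = -19
e23 coeff: (-2)*4 - (-1)*(-5) = -8 - 5 = -13
|a wedge b|^2 = 27^2 + (-19)^2 + (-13)^2
= 729 + 361 + 169
= 1259


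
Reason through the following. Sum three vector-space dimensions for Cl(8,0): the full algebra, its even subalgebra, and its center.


n = 8 + 0 = 8
Total dim = 2^8 = 256
Even subalgebra dim = 2^7 = 128
n is even, so center dim = 1
Sum = 256 + 128 + 1 = 385


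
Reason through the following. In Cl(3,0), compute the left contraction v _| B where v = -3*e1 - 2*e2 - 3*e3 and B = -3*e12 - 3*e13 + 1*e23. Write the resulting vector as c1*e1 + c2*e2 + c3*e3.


Left contraction v _| B = <vB>_1 (grade-1 part of the geometric product vB).
Using e1_|e12 = e2, e2_|e12 = -e1, e1_|e13 = e3, e3_|e13 = -e1, e2_|e23 = e3, e3_|e23 = -e2:
e1 coeff: -v2*b12 - v3*b13 = -(-2)*(-3) - (-3)*(-3) = -15
e2 coeff: v1*b12 - v3*b23 = (-3)*(-3) - (-3)*(1) = 12
e3 coeff: v1*b13 + v2*b23 = (-3)*(-3) + (-2)*(1) = 7
v _| B = -15*e1 + 12*e2 + 7*e3


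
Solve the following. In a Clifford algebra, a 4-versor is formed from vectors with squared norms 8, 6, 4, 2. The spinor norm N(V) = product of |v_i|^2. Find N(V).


Spinor norm N(V) = |v1|^2 * |v2|^2 * ... * |v4|^2
= 8 * 6 * 4 * 2
Running product: 8, 48, 192, 384
N(V) = 384


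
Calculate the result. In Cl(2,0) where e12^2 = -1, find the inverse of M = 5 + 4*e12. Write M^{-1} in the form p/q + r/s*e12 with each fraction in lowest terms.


M = 5 + 4*e12, where e12^2 = -1.
Since M commutes with its reverse ~M = a - b*e12, M * ~M = a^2 - b^2*e12^2 = a^2 + b^2.
So M^{-1} = ~M / (a^2 + b^2) = (a - b*e12)/(a^2 + b^2).
a^2 + b^2 = 25 + 16 = 41
Scalar part = 5/41 = 5/41
Bivector coeff = -4/41 = -4/41
M^{-1} = 5/41 - 4/41*e12


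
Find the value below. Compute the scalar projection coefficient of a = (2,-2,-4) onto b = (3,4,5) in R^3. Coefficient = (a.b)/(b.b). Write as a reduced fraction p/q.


Projection coefficient = (a . b) / (b . b)
a . b = 2*3 + (-2)*4 + (-4)*5
= 6 + (-8) + (-20) = -22
b . b = 3^2 + 4^2 + 5^2
= 9 + 16 + 25 = 50
Coefficient = -22/50
In lowest terms: -11/25


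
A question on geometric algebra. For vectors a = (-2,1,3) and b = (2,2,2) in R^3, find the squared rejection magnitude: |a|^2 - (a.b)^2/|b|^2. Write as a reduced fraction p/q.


|a|^2 = (-2)^2 + 1^2 + 3^2 = 14
|b|^2 = 2^2 + 2^2 + 2^2 = 12
a . b = (-2)*2 + 1*2 + 3*2 = 4
(a.b)^2 = 4^2 = 16
|rej|^2 = 14 - 16/12
= (168 - 16)/12
= 152/12
In lowest terms: 38/3


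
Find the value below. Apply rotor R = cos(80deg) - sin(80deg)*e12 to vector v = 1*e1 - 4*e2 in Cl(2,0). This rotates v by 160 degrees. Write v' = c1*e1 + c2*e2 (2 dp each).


Rotor R = cos(80deg) - sin(80deg)*e12
Rotation angle theta = 2 * 80 = 160 degrees
v' = R*v*~R rotates v by theta.
cos(160deg) = -0.9397, sin(160deg) = 0.3420
v'_1 = 1*cos(160deg) - (-4)*sin(160deg)
= 1*(-0.9397) - (-4)*0.3420
= 0.43
v'_2 = 1*sin(160deg) + (-4)*cos(160deg)
= 1*0.3420 + (-4)*(-0.9397)
= 4.10
v' = 0.43*e1 + 4.10*e2
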